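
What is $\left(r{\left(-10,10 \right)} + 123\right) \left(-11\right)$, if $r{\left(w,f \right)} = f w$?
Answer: $-253$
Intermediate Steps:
$\left(r{\left(-10,10 \right)} + 123\right) \left(-11\right) = \left(10 \left(-10\right) + 123\right) \left(-11\right) = \left(-100 + 123\right) \left(-11\right) = 23 \left(-11\right) = -253$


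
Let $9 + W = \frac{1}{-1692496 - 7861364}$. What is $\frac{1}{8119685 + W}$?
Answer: $\frac{9553860}{77574247749359} \approx 1.2316 \cdot 10^{-7}$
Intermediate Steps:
$W = - \frac{85984741}{9553860}$ ($W = -9 + \frac{1}{-1692496 - 7861364} = -9 + \frac{1}{-9553860} = -9 - \frac{1}{9553860} = - \frac{85984741}{9553860} \approx -9.0$)
$\frac{1}{8119685 + W} = \frac{1}{8119685 - \frac{85984741}{9553860}} = \frac{1}{\frac{77574247749359}{9553860}} = \frac{9553860}{77574247749359}$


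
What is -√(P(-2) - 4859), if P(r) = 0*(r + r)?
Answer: -I*√4859 ≈ -69.707*I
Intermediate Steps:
P(r) = 0 (P(r) = 0*(2*r) = 0)
-√(P(-2) - 4859) = -√(0 - 4859) = -√(-4859) = -I*√4859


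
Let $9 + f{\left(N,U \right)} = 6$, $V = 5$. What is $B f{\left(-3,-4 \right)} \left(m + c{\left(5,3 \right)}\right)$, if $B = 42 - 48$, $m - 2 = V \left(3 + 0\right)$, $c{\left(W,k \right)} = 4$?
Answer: $378$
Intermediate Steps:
$f{\left(N,U \right)} = -3$ ($f{\left(N,U \right)} = -9 + 6 = -3$)
$m = 17$ ($m = 2 + 5 \left(3 + 0\right) = 2 + 5 \cdot 3 = 2 + 15 = 17$)
$B = -6$ ($B = 42 - 48 = -6$)
$B f{\left(-3,-4 \right)} \left(m + c{\left(5,3 \right)}\right) = - 6 \left(- 3 \left(17 + 4\right)\right) = - 6 \left(\left(-3\right) 21\right) = \left(-6\right) \left(-63\right) = 378$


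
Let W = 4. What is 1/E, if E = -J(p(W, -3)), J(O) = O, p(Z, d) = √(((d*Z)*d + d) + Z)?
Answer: -√37/37 ≈ -0.16440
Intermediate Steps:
p(Z, d) = √(Z + d + Z*d²) (p(Z, d) = √(((Z*d)*d + d) + Z) = √((Z*d² + d) + Z) = √((d + Z*d²) + Z) = √(Z + d + Z*d²))
E = -√37 (E = -√(4 - 3 + 4*(-3)²) = -√(4 - 3 + 4*9) = -√(4 - 3 + 36) = -√37 ≈ -6.0828)
1/E = 1/(-√37) = -√37/37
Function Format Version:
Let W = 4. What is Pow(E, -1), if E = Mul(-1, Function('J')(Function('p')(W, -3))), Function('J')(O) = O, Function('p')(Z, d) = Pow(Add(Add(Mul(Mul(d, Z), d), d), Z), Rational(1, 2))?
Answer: Mul(Rational(-1, 37), Pow(37, Rational(1, 2))) ≈ -0.16440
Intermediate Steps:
Function('p')(Z, d) = Pow(Add(Z, d, Mul(Z, Pow(d, 2))), Rational(1, 2)) (Function('p')(Z, d) = Pow(Add(Add(Mul(Mul(Z, d), d), d), Z), Rational(1, 2)) = Pow(Add(Add(Mul(Z, Pow(d, 2)), d), Z), Rational(1, 2)) = Pow(Add(Add(d, Mul(Z, Pow(d, 2))), Z), Rational(1, 2)) = Pow(Add(Z, d, Mul(Z, Pow(d, 2))), Rational(1, 2)))
E = Mul(-1, Pow(37, Rational(1, 2))) (E = Mul(-1, Pow(Add(4, -3, Mul(4, Pow(-3, 2))), Rational(1, 2))) = Mul(-1, Pow(Add(4, -3, Mul(4, 9)), Rational(1, 2))) = Mul(-1, Pow(Add(4, -3, 36), Rational(1, 2))) = Mul(-1, Pow(37, Rational(1, 2))) ≈ -6.0828)
Pow(E, -1) = Pow(Mul(-1, Pow(37, Rational(1, 2))), -1) = Mul(Rational(-1, 37), Pow(37, Rational(1, 2)))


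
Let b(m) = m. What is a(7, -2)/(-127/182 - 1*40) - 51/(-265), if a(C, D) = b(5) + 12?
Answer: -442153/1962855 ≈ -0.22526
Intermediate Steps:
a(C, D) = 17 (a(C, D) = 5 + 12 = 17)
a(7, -2)/(-127/182 - 1*40) - 51/(-265) = 17/(-127/182 - 1*40) - 51/(-265) = 17/(-127*1/182 - 40) - 51*(-1/265) = 17/(-127/182 - 40) + 51/265 = 17/(-7407/182) + 51/265 = 17*(-182/7407) + 51/265 = -3094/7407 + 51/265 = -442153/1962855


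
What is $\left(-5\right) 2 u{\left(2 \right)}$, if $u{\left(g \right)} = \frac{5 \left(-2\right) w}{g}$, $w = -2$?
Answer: $-100$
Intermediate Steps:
$u{\left(g \right)} = \frac{20}{g}$ ($u{\left(g \right)} = \frac{5 \left(-2\right) \left(-2\right)}{g} = \frac{\left(-10\right) \left(-2\right)}{g} = \frac{20}{g}$)
$\left(-5\right) 2 u{\left(2 \right)} = \left(-5\right) 2 \cdot \frac{20}{2} = - 10 \cdot 20 \cdot \frac{1}{2} = \left(-10\right) 10 = -100$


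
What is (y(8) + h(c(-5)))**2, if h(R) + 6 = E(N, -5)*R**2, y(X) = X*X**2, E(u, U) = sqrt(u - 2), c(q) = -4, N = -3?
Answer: 254756 + 16192*I*sqrt(5) ≈ 2.5476e+5 + 36206.0*I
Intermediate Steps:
E(u, U) = sqrt(-2 + u)
y(X) = X**3
h(R) = -6 + I*sqrt(5)*R**2 (h(R) = -6 + sqrt(-2 - 3)*R**2 = -6 + sqrt(-5)*R**2 = -6 + (I*sqrt(5))*R**2 = -6 + I*sqrt(5)*R**2)
(y(8) + h(c(-5)))**2 = (8**3 + (-6 + I*sqrt(5)*(-4)**2))**2 = (512 + (-6 + I*sqrt(5)*16))**2 = (512 + (-6 + 16*I*sqrt(5)))**2 = (506 + 16*I*sqrt(5))**2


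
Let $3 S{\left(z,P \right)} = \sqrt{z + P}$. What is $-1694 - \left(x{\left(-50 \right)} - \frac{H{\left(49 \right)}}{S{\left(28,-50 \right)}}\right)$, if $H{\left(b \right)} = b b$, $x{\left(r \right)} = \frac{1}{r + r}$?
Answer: $- \frac{169399}{100} - \frac{7203 i \sqrt{22}}{22} \approx -1694.0 - 1535.7 i$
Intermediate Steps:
$x{\left(r \right)} = \frac{1}{2 r}$
$H{\left(b \right)} = b^{2}$
$S{\left(z,P \right)} = \frac{\sqrt{P + z}}{3}$ ($S{\left(z,P \right)} = \frac{\sqrt{z + P}}{3} = \frac{\sqrt{P + z}}{3}$)
$-1694 - \left(x{\left(-50 \right)} - \frac{H{\left(49 \right)}}{S{\left(28,-50 \right)}}\right) = -1694 - \left(\frac{1}{2 \left(-50\right)} - \frac{49^{2}}{\frac{1}{3} \sqrt{-50 + 28}}\right) = -1694 - \left(\frac{1}{2} \left(- \frac{1}{50}\right) - \frac{2401}{\frac{1}{3} \sqrt{-22}}\right) = -1694 - \left(- \frac{1}{100} - \frac{2401}{\frac{1}{3} i \sqrt{22}}\right) = -1694 - \left(- \frac{1}{100} - 2401 \left(- \frac{3 i \sqrt{22}}{22}\right)\right) = -1694 - \left(- \frac{1}{100} - - \frac{7203 i \sqrt{22}}{22}\right) = -1694 - \left(- \frac{1}{100} + \frac{7203 i \sqrt{22}}{22}\right) = -1694 + \left(\frac{1}{100} - \frac{7203 i \sqrt{22}}{22}\right) = - \frac{169399}{100} - \frac{7203 i \sqrt{22}}{22}$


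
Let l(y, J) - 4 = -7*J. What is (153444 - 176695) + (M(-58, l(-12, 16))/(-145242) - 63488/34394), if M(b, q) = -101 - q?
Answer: -58079253579601/2497726674 ≈ -23253.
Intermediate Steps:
l(y, J) = 4 - 7*J
(153444 - 176695) + (M(-58, l(-12, 16))/(-145242) - 63488/34394) = (153444 - 176695) + ((-101 - (4 - 7*16))/(-145242) - 63488/34394) = -23251 + ((-101 - (4 - 112))*(-1/145242) - 63488*1/34394) = -23251 + ((-101 - 1*(-108))*(-1/145242) - 31744/17197) = -23251 + ((-101 + 108)*(-1/145242) - 31744/17197) = -23251 + (7*(-1/145242) - 31744/17197) = -23251 + (-7/145242 - 31744/17197) = -23251 - 4610682427/2497726674 = -58079253579601/2497726674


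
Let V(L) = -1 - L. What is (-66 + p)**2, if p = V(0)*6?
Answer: 5184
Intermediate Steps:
p = -6 (p = (-1 - 1*0)*6 = (-1 + 0)*6 = -1*6 = -6)
(-66 + p)**2 = (-66 - 6)**2 = (-72)**2 = 5184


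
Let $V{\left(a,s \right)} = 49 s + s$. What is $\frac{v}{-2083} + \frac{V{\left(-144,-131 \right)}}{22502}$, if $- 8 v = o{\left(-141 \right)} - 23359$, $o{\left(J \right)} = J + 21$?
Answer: $- \frac{318736829}{187486664} \approx -1.7001$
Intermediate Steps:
$o{\left(J \right)} = 21 + J$
$V{\left(a,s \right)} = 50 s$
$v = \frac{23479}{8}$ ($v = - \frac{\left(21 - 141\right) - 23359}{8} = - \frac{-120 - 23359}{8} = \left(- \frac{1}{8}\right) \left(-23479\right) = \frac{23479}{8} \approx 2934.9$)
$\frac{v}{-2083} + \frac{V{\left(-144,-131 \right)}}{22502} = \frac{23479}{8 \left(-2083\right)} + \frac{50 \left(-131\right)}{22502} = \frac{23479}{8} \left(- \frac{1}{2083}\right) - \frac{3275}{11251} = - \frac{23479}{16664} - \frac{3275}{11251} = - \frac{318736829}{187486664}$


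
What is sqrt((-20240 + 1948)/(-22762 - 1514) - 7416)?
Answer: I*sqrt(945065751)/357 ≈ 86.112*I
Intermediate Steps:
sqrt((-20240 + 1948)/(-22762 - 1514) - 7416) = sqrt(-18292/(-24276) - 7416) = sqrt(-18292*(-1/24276) - 7416) = sqrt(269/357 - 7416) = sqrt(-2647243/357) = I*sqrt(945065751)/357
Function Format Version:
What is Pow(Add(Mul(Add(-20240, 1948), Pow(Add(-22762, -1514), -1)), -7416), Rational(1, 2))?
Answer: Mul(Rational(1, 357), I, Pow(945065751, Rational(1, 2))) ≈ Mul(86.112, I)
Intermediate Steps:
Pow(Add(Mul(Add(-20240, 1948), Pow(Add(-22762, -1514), -1)), -7416), Rational(1, 2)) = Pow(Add(Mul(-18292, Pow(-24276, -1)), -7416), Rational(1, 2)) = Pow(Add(Mul(-18292, Rational(-1, 24276)), -7416), Rational(1, 2)) = Pow(Add(Rational(269, 357), -7416), Rational(1, 2)) = Pow(Rational(-2647243, 357), Rational(1, 2)) = Mul(Rational(1, 357), I, Pow(945065751, Rational(1, 2)))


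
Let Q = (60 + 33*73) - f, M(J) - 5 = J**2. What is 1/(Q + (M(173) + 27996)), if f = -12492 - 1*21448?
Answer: 1/94339 ≈ 1.0600e-5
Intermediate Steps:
M(J) = 5 + J**2
f = -33940 (f = -12492 - 21448 = -33940)
Q = 36409 (Q = (60 + 33*73) - 1*(-33940) = (60 + 2409) + 33940 = 2469 + 33940 = 36409)
1/(Q + (M(173) + 27996)) = 1/(36409 + ((5 + 173**2) + 27996)) = 1/(36409 + ((5 + 29929) + 27996)) = 1/(36409 + (29934 + 27996)) = 1/(36409 + 57930) = 1/94339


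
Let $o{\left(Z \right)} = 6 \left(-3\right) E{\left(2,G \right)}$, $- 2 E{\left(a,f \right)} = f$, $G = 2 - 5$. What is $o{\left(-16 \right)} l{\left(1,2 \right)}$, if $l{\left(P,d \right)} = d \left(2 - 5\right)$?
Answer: $162$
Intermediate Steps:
$G = -3$ ($G = 2 - 5 = -3$)
$E{\left(a,f \right)} = - \frac{f}{2}$
$o{\left(Z \right)} = -27$ ($o{\left(Z \right)} = 6 \left(-3\right) \left(\left(- \frac{1}{2}\right) \left(-3\right)\right) = \left(-18\right) \frac{3}{2} = -27$)
$l{\left(P,d \right)} = - 3 d$ ($l{\left(P,d \right)} = d \left(-3\right) = - 3 d$)
$o{\left(-16 \right)} l{\left(1,2 \right)} = - 27 \left(\left(-3\right) 2\right) = \left(-27\right) \left(-6\right) = 162$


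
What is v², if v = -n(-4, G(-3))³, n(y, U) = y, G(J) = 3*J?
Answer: 4096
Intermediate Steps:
v = 64 (v = -1*(-4)³ = -1*(-64) = 64)
v² = 64² = 4096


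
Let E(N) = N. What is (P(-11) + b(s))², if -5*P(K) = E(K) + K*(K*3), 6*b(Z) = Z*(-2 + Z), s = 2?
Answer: 123904/25 ≈ 4956.2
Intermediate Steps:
b(Z) = Z*(-2 + Z)/6 (b(Z) = (Z*(-2 + Z))/6 = Z*(-2 + Z)/6)
P(K) = -3*K²/5 - K/5 (P(K) = -(K + K*(K*3))/5 = -(K + K*(3*K))/5 = -(K + 3*K²)/5 = -3*K²/5 - K/5)
(P(-11) + b(s))² = ((⅕)*(-11)*(-1 - 3*(-11)) + (⅙)*2*(-2 + 2))² = ((⅕)*(-11)*(-1 + 33) + (⅙)*2*0)² = ((⅕)*(-11)*32 + 0)² = (-352/5 + 0)² = (-352/5)² = 123904/25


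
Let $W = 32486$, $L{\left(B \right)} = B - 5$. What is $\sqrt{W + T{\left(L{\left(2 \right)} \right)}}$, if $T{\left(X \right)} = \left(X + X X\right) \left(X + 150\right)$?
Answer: $2 \sqrt{8342} \approx 182.67$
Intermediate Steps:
$L{\left(B \right)} = -5 + B$ ($L{\left(B \right)} = B - 5 = -5 + B$)
$T{\left(X \right)} = \left(150 + X\right) \left(X + X^{2}\right)$ ($T{\left(X \right)} = \left(X + X^{2}\right) \left(150 + X\right) = \left(150 + X\right) \left(X + X^{2}\right)$)
$\sqrt{W + T{\left(L{\left(2 \right)} \right)}} = \sqrt{32486 + \left(-5 + 2\right) \left(150 + \left(-5 + 2\right)^{2} + 151 \left(-5 + 2\right)\right)} = \sqrt{32486 - 3 \left(150 + \left(-3\right)^{2} + 151 \left(-3\right)\right)} = \sqrt{32486 - 3 \left(150 + 9 - 453\right)} = \sqrt{32486 - -882} = \sqrt{32486 + 882} = \sqrt{33368} = 2 \sqrt{8342}$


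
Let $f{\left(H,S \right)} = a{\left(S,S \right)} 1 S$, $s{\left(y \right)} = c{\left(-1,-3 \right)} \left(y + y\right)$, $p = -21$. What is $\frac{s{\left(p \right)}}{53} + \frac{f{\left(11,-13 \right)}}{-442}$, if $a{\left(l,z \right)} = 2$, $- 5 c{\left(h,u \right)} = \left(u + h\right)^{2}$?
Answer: $\frac{11689}{4505} \approx 2.5947$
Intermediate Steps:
$c{\left(h,u \right)} = - \frac{\left(h + u\right)^{2}}{5}$ ($c{\left(h,u \right)} = - \frac{\left(u + h\right)^{2}}{5} = - \frac{\left(h + u\right)^{2}}{5}$)
$s{\left(y \right)} = - \frac{32 y}{5}$ ($s{\left(y \right)} = - \frac{\left(-1 - 3\right)^{2}}{5} \left(y + y\right) = - \frac{\left(-4\right)^{2}}{5} \cdot 2 y = \left(- \frac{1}{5}\right) 16 \cdot 2 y = - \frac{16 \cdot 2 y}{5} = - \frac{32 y}{5}$)
$f{\left(H,S \right)} = 2 S$ ($f{\left(H,S \right)} = 2 \cdot 1 S = 2 S$)
$\frac{s{\left(p \right)}}{53} + \frac{f{\left(11,-13 \right)}}{-442} = \frac{\left(- \frac{32}{5}\right) \left(-21\right)}{53} + \frac{2 \left(-13\right)}{-442} = \frac{672}{5} \cdot \frac{1}{53} - - \frac{1}{17} = \frac{672}{265} + \frac{1}{17} = \frac{11689}{4505}$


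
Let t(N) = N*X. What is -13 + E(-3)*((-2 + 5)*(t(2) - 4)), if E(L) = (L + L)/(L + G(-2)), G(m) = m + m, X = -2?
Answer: -235/7 ≈ -33.571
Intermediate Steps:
t(N) = -2*N (t(N) = N*(-2) = -2*N)
G(m) = 2*m
E(L) = 2*L/(-4 + L) (E(L) = (L + L)/(L + 2*(-2)) = (2*L)/(L - 4) = (2*L)/(-4 + L) = 2*L/(-4 + L))
-13 + E(-3)*((-2 + 5)*(t(2) - 4)) = -13 + (2*(-3)/(-4 - 3))*((-2 + 5)*(-2*2 - 4)) = -13 + (2*(-3)/(-7))*(3*(-4 - 4)) = -13 + (2*(-3)*(-⅐))*(3*(-8)) = -13 + (6/7)*(-24) = -13 - 144/7 = -235/7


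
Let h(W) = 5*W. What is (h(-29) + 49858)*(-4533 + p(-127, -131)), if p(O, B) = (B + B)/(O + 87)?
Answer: -4500468177/20 ≈ -2.2502e+8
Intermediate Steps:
p(O, B) = 2*B/(87 + O) (p(O, B) = (2*B)/(87 + O) = 2*B/(87 + O))
(h(-29) + 49858)*(-4533 + p(-127, -131)) = (5*(-29) + 49858)*(-4533 + 2*(-131)/(87 - 127)) = (-145 + 49858)*(-4533 + 2*(-131)/(-40)) = 49713*(-4533 + 2*(-131)*(-1/40)) = 49713*(-4533 + 131/20) = 49713*(-90529/20) = -4500468177/20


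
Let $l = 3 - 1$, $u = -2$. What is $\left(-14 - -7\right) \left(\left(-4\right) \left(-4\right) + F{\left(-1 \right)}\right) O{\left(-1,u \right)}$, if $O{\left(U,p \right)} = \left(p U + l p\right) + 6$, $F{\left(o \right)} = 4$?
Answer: $-560$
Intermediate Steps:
$l = 2$ ($l = 3 - 1 = 2$)
$O{\left(U,p \right)} = 6 + 2 p + U p$ ($O{\left(U,p \right)} = \left(p U + 2 p\right) + 6 = \left(U p + 2 p\right) + 6 = \left(2 p + U p\right) + 6 = 6 + 2 p + U p$)
$\left(-14 - -7\right) \left(\left(-4\right) \left(-4\right) + F{\left(-1 \right)}\right) O{\left(-1,u \right)} = \left(-14 - -7\right) \left(\left(-4\right) \left(-4\right) + 4\right) \left(6 + 2 \left(-2\right) - -2\right) = \left(-14 + 7\right) \left(16 + 4\right) \left(6 - 4 + 2\right) = \left(-7\right) 20 \cdot 4 = \left(-140\right) 4 = -560$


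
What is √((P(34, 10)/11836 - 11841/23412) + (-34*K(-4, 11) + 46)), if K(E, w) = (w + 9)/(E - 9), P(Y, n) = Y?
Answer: √2203491239871595817/150098234 ≈ 9.8896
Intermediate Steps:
K(E, w) = (9 + w)/(-9 + E)
√((P(34, 10)/11836 - 11841/23412) + (-34*K(-4, 11) + 46)) = √((34/11836 - 11841/23412) + (-34*(9 + 11)/(-9 - 4) + 46)) = √((34*(1/11836) - 11841*1/23412) + (-34*20/(-13) + 46)) = √((17/5918 - 3947/7804) + (-(-34)*20/13 + 46)) = √(-11612839/23092036 + (-34*(-20/13) + 46)) = √(-11612839/23092036 + (680/13 + 46)) = √(-11612839/23092036 + 1278/13) = √(29360655101/300196468) = √2203491239871595817/150098234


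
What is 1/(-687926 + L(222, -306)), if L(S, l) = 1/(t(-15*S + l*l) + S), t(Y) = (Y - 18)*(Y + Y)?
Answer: -16307096478/11218075651724627 ≈ -1.4536e-6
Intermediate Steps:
t(Y) = 2*Y*(-18 + Y) (t(Y) = (-18 + Y)*(2*Y) = 2*Y*(-18 + Y))
L(S, l) = 1/(S + 2*(l² - 15*S)*(-18 + l² - 15*S)) (L(S, l) = 1/(2*(-15*S + l*l)*(-18 + (-15*S + l*l)) + S) = 1/(2*(-15*S + l²)*(-18 + (-15*S + l²)) + S) = 1/(2*(l² - 15*S)*(-18 + (l² - 15*S)) + S) = 1/(2*(l² - 15*S)*(-18 + l² - 15*S) + S) = 1/(S + 2*(l² - 15*S)*(-18 + l² - 15*S)))
1/(-687926 + L(222, -306)) = 1/(-687926 + 1/(222 + 2*(-1*(-306)² + 15*222)*(18 - 1*(-306)² + 15*222))) = 1/(-687926 + 1/(222 + 2*(-1*93636 + 3330)*(18 - 1*93636 + 3330))) = 1/(-687926 + 1/(222 + 2*(-93636 + 3330)*(18 - 93636 + 3330))) = 1/(-687926 + 1/(222 + 2*(-90306)*(-90288))) = 1/(-687926 + 1/(222 + 16307096256)) = 1/(-687926 + 1/16307096478) = 1/(-11218075651724627/16307096478) = -16307096478/11218075651724627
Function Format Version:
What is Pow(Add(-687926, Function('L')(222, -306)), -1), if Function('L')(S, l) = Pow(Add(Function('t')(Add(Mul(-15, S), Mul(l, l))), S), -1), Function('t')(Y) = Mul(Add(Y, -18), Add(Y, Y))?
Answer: Rational(-16307096478, 11218075651724627) ≈ -1.4536e-6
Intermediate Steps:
Function('t')(Y) = Mul(2, Y, Add(-18, Y)) (Function('t')(Y) = Mul(Add(-18, Y), Mul(2, Y)) = Mul(2, Y, Add(-18, Y)))
Function('L')(S, l) = Pow(Add(S, Mul(2, Add(Pow(l, 2), Mul(-15, S)), Add(-18, Pow(l, 2), Mul(-15, S)))), -1) (Function('L')(S, l) = Pow(Add(Mul(2, Add(Mul(-15, S), Mul(l, l)), Add(-18, Add(Mul(-15, S), Mul(l, l)))), S), -1) = Pow(Add(Mul(2, Add(Mul(-15, S), Pow(l, 2)), Add(-18, Add(Mul(-15, S), Pow(l, 2)))), S), -1) = Pow(Add(Mul(2, Add(Pow(l, 2), Mul(-15, S)), Add(-18, Add(Pow(l, 2), Mul(-15, S)))), S), -1) = Pow(Add(Mul(2, Add(Pow(l, 2), Mul(-15, S)), Add(-18, Pow(l, 2), Mul(-15, S))), S), -1) = Pow(Add(S, Mul(2, Add(Pow(l, 2), Mul(-15, S)), Add(-18, Pow(l, 2), Mul(-15, S)))), -1))
Pow(Add(-687926, Function('L')(222, -306)), -1) = Pow(Add(-687926, Pow(Add(222, Mul(2, Add(Mul(-1, Pow(-306, 2)), Mul(15, 222)), Add(18, Mul(-1, Pow(-306, 2)), Mul(15, 222)))), -1)), -1) = Pow(Add(-687926, Pow(Add(222, Mul(2, Add(Mul(-1, 93636), 3330), Add(18, Mul(-1, 93636), 3330))), -1)), -1) = Pow(Add(-687926, Pow(Add(222, Mul(2, Add(-93636, 3330), Add(18, -93636, 3330))), -1)), -1) = Pow(Add(-687926, Pow(Add(222, Mul(2, -90306, -90288)), -1)), -1) = Pow(Add(-687926, Pow(Add(222, 16307096256), -1)), -1) = Pow(Add(-687926, Pow(16307096478, -1)), -1) = Pow(Add(-687926, Rational(1, 16307096478)), -1) = Pow(Rational(-11218075651724627, 16307096478), -1) = Rational(-16307096478, 11218075651724627)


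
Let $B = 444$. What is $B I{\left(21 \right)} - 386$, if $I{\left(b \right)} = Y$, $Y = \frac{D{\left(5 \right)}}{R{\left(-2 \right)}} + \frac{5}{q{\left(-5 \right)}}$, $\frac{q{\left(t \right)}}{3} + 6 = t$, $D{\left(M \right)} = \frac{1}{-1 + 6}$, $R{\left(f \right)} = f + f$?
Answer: $- \frac{26151}{55} \approx -475.47$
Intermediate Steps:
$R{\left(f \right)} = 2 f$
$D{\left(M \right)} = \frac{1}{5}$
$q{\left(t \right)} = -18 + 3 t$
$Y = - \frac{133}{660}$ ($Y = \frac{1}{5 \cdot 2 \left(-2\right)} + \frac{5}{-18 + 3 \left(-5\right)} = \frac{1}{5 \left(-4\right)} + \frac{5}{-18 - 15} = \frac{1}{5} \left(- \frac{1}{4}\right) + \frac{5}{-33} = - \frac{1}{20} + 5 \left(- \frac{1}{33}\right) = - \frac{1}{20} - \frac{5}{33} = - \frac{133}{660} \approx -0.20152$)
$I{\left(b \right)} = - \frac{133}{660}$
$B I{\left(21 \right)} - 386 = 444 \left(- \frac{133}{660}\right) - 386 = - \frac{4921}{55} - 386 = - \frac{26151}{55}$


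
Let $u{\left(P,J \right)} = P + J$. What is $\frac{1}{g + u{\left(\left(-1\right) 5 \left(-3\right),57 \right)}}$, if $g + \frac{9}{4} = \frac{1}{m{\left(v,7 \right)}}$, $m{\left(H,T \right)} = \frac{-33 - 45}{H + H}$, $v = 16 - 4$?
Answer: $\frac{52}{3611} \approx 0.0144$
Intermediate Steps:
$v = 12$
$m{\left(H,T \right)} = - \frac{39}{H}$ ($m{\left(H,T \right)} = - \frac{78}{2 H} = - 78 \frac{1}{2 H} = - \frac{39}{H}$)
$u{\left(P,J \right)} = J + P$
$g = - \frac{133}{52}$ ($g = - \frac{9}{4} + \frac{1}{\left(-39\right) \frac{1}{12}} = - \frac{9}{4} + \frac{1}{- \frac{13}{4}} = - \frac{9}{4} - \frac{4}{13} = - \frac{133}{52} \approx -2.5577$)
$\frac{1}{g + u{\left(\left(-1\right) 5 \left(-3\right),57 \right)}} = \frac{1}{- \frac{133}{52} + \left(57 + \left(-1\right) 5 \left(-3\right)\right)} = \frac{1}{- \frac{133}{52} + \left(57 - -15\right)} = \frac{1}{- \frac{133}{52} + \left(57 + 15\right)} = \frac{1}{- \frac{133}{52} + 72} = \frac{1}{\frac{3611}{52}} = \frac{52}{3611}$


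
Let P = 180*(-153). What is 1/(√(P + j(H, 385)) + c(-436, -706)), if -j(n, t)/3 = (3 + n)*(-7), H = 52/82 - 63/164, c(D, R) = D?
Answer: -1744/870271 - 2*I*√109887/870271 ≈ -0.002004 - 0.00076181*I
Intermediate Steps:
H = ¼ (H = 52*(1/82) - 63*1/164 = 26/41 - 63/164 = ¼ ≈ 0.25000)
j(n, t) = 63 + 21*n (j(n, t) = -3*(3 + n)*(-7) = -3*(-21 - 7*n) = 63 + 21*n)
P = -27540
1/(√(P + j(H, 385)) + c(-436, -706)) = 1/(√(-27540 + (63 + 21*(¼))) - 436) = 1/(√(-27540 + (63 + 21/4)) - 436) = 1/(√(-27540 + 273/4) - 436) = 1/(√(-109887/4) - 436) = 1/(I*√109887/2 - 436) = 1/(-436 + I*√109887/2)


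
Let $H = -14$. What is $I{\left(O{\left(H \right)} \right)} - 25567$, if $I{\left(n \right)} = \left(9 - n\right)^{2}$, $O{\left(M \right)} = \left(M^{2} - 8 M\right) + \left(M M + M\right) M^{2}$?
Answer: $1293887274$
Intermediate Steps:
$O{\left(M \right)} = M^{2} - 8 M + M^{2} \left(M + M^{2}\right)$ ($O{\left(M \right)} = \left(M^{2} - 8 M\right) + \left(M^{2} + M\right) M^{2} = \left(M^{2} - 8 M\right) + \left(M + M^{2}\right) M^{2} = \left(M^{2} - 8 M\right) + M^{2} \left(M + M^{2}\right) = M^{2} - 8 M + M^{2} \left(M + M^{2}\right)$)
$I{\left(O{\left(H \right)} \right)} - 25567 = \left(-9 - 14 \left(-8 - 14 + \left(-14\right)^{2} + \left(-14\right)^{3}\right)\right)^{2} - 25567 = \left(-9 - 14 \left(-8 - 14 + 196 - 2744\right)\right)^{2} - 25567 = \left(-9 - -35980\right)^{2} - 25567 = \left(-9 + 35980\right)^{2} - 25567 = 35971^{2} - 25567 = 1293912841 - 25567 = 1293887274$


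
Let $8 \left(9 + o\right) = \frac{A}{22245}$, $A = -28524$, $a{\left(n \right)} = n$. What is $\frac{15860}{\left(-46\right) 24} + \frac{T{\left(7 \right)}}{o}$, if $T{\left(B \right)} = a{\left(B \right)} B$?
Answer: $- \frac{739194275}{37493772} \approx -19.715$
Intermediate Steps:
$o = - \frac{135847}{14830}$ ($o = -9 + \frac{\left(-28524\right) \frac{1}{22245}}{8} = -9 + \frac{1}{8} \left(- \frac{9508}{7415}\right) = -9 - \frac{2377}{14830} = - \frac{135847}{14830} \approx -9.1603$)
$T{\left(B \right)} = B^{2}$ ($T{\left(B \right)} = B B = B^{2}$)
$\frac{15860}{\left(-46\right) 24} + \frac{T{\left(7 \right)}}{o} = \frac{15860}{\left(-46\right) 24} + \frac{7^{2}}{- \frac{135847}{14830}} = \frac{15860}{-1104} + 49 \left(- \frac{14830}{135847}\right) = 15860 \left(- \frac{1}{1104}\right) - \frac{726670}{135847} = - \frac{3965}{276} - \frac{726670}{135847} = - \frac{739194275}{37493772}$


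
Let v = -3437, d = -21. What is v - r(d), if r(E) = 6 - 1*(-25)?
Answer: -3468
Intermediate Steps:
r(E) = 31 (r(E) = 6 + 25 = 31)
v - r(d) = -3437 - 1*31 = -3437 - 31 = -3468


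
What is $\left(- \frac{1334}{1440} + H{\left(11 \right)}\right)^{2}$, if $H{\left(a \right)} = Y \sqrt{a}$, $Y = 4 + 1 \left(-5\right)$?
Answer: $\frac{6147289}{518400} + \frac{667 \sqrt{11}}{360} \approx 18.003$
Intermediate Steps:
$Y = -1$ ($Y = 4 - 5 = -1$)
$H{\left(a \right)} = - \sqrt{a}$
$\left(- \frac{1334}{1440} + H{\left(11 \right)}\right)^{2} = \left(- \frac{1334}{1440} - \sqrt{11}\right)^{2} = \left(\left(-1334\right) \frac{1}{1440} - \sqrt{11}\right)^{2} = \left(- \frac{667}{720} - \sqrt{11}\right)^{2}$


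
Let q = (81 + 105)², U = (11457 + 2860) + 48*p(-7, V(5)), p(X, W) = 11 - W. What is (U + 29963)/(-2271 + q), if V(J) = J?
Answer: 14856/10775 ≈ 1.3787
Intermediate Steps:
U = 14605 (U = (11457 + 2860) + 48*(11 - 1*5) = 14317 + 48*(11 - 5) = 14317 + 48*6 = 14317 + 288 = 14605)
q = 34596 (q = 186² = 34596)
(U + 29963)/(-2271 + q) = (14605 + 29963)/(-2271 + 34596) = 44568/32325 = 44568*(1/32325) = 14856/10775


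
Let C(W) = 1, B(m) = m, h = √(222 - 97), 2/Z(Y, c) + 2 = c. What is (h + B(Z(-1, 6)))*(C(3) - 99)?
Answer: -49 - 490*√5 ≈ -1144.7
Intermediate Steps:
Z(Y, c) = 2/(-2 + c)
h = 5*√5 (h = √125 = 5*√5 ≈ 11.180)
(h + B(Z(-1, 6)))*(C(3) - 99) = (5*√5 + 2/(-2 + 6))*(1 - 99) = (5*√5 + 2/4)*(-98) = (5*√5 + 2*(¼))*(-98) = (5*√5 + ½)*(-98) = (½ + 5*√5)*(-98) = -49 - 490*√5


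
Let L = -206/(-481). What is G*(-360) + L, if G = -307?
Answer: 53160326/481 ≈ 1.1052e+5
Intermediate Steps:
L = 206/481 (L = -206*(-1/481) = 206/481 ≈ 0.42827)
G*(-360) + L = -307*(-360) + 206/481 = 110520 + 206/481 = 53160326/481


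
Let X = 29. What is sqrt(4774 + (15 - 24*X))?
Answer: sqrt(4093) ≈ 63.977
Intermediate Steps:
sqrt(4774 + (15 - 24*X)) = sqrt(4774 + (15 - 24*29)) = sqrt(4774 + (15 - 696)) = sqrt(4774 - 681) = sqrt(4093)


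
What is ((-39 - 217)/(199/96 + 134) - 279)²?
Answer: 13462683737409/170641969 ≈ 78894.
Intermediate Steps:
((-39 - 217)/(199/96 + 134) - 279)² = (-256/(199*(1/96) + 134) - 279)² = (-256/(199/96 + 134) - 279)² = (-256/13063/96 - 279)² = (-256*96/13063 - 279)² = (-24576/13063 - 279)² = (-3669153/13063)² = 13462683737409/170641969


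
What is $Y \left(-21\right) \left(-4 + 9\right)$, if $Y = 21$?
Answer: $-2205$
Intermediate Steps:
$Y \left(-21\right) \left(-4 + 9\right) = 21 \left(-21\right) \left(-4 + 9\right) = \left(-441\right) 5 = -2205$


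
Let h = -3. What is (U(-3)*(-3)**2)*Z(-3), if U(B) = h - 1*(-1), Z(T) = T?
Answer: 54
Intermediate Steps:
U(B) = -2 (U(B) = -3 - 1*(-1) = -3 + 1 = -2)
(U(-3)*(-3)**2)*Z(-3) = -2*(-3)**2*(-3) = -2*9*(-3) = -18*(-3) = 54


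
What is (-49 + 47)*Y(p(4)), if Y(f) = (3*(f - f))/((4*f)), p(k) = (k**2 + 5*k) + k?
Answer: 0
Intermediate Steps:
p(k) = k**2 + 6*k
Y(f) = 0 (Y(f) = (3*0)*(1/(4*f)) = 0*(1/(4*f)) = 0)
(-49 + 47)*Y(p(4)) = (-49 + 47)*0 = -2*0 = 0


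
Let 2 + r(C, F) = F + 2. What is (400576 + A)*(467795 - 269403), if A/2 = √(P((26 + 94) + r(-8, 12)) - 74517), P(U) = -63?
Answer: 79471073792 + 793568*I*√18645 ≈ 7.9471e+10 + 1.0836e+8*I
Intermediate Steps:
r(C, F) = F (r(C, F) = -2 + (F + 2) = -2 + (2 + F) = F)
A = 4*I*√18645 (A = 2*√(-63 - 74517) = 2*√(-74580) = 2*(2*I*√18645) = 4*I*√18645 ≈ 546.19*I)
(400576 + A)*(467795 - 269403) = (400576 + 4*I*√18645)*(467795 - 269403) = (400576 + 4*I*√18645)*198392 = 79471073792 + 793568*I*√18645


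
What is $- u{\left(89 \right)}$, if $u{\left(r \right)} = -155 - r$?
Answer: $244$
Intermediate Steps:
$- u{\left(89 \right)} = - (-155 - 89) = \left(-1\right) \left(-244\right) = 244$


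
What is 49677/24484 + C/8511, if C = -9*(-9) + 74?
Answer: 426595967/208383324 ≈ 2.0472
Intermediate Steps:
C = 155 (C = 81 + 74 = 155)
49677/24484 + C/8511 = 49677/24484 + 155/8511 = 426595967/208383324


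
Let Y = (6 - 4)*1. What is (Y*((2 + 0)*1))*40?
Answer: 160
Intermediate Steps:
Y = 2 (Y = 2*1 = 2)
(Y*((2 + 0)*1))*40 = (2*((2 + 0)*1))*40 = (2*(2*1))*40 = (2*2)*40 = 4*40 = 160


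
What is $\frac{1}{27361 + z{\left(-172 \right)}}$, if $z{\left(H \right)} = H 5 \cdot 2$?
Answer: $\frac{1}{25641} \approx 3.9 \cdot 10^{-5}$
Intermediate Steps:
$z{\left(H \right)} = 10 H$ ($z{\left(H \right)} = 5 H 2 = 10 H$)
$\frac{1}{27361 + z{\left(-172 \right)}} = \frac{1}{27361 + 10 \left(-172\right)} = \frac{1}{27361 - 1720} = \frac{1}{25641}$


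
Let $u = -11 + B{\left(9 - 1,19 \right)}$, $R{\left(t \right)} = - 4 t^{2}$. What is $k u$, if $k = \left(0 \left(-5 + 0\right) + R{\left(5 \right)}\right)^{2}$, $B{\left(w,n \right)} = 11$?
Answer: $0$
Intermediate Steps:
$k = 10000$ ($k = \left(0 \left(-5 + 0\right) - 4 \cdot 5^{2}\right)^{2} = \left(0 \left(-5\right) - 100\right)^{2} = \left(0 - 100\right)^{2} = \left(-100\right)^{2} = 10000$)
$u = 0$ ($u = -11 + 11 = 0$)
$k u = 10000 \cdot 0 = 0$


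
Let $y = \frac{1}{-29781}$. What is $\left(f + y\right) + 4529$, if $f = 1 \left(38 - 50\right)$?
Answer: $\frac{134520776}{29781} \approx 4517.0$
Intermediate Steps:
$y = - \frac{1}{29781} \approx -3.3578 \cdot 10^{-5}$
$f = -12$ ($f = 1 \left(-12\right) = -12$)
$\left(f + y\right) + 4529 = \left(-12 - \frac{1}{29781}\right) + 4529 = - \frac{357373}{29781} + 4529 = \frac{134520776}{29781}$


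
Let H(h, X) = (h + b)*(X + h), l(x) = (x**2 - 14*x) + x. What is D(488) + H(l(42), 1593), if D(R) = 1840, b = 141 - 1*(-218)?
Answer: 4434787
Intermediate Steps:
b = 359 (b = 141 + 218 = 359)
l(x) = x**2 - 13*x
H(h, X) = (359 + h)*(X + h) (H(h, X) = (h + 359)*(X + h) = (359 + h)*(X + h))
D(488) + H(l(42), 1593) = 1840 + ((42*(-13 + 42))**2 + 359*1593 + 359*(42*(-13 + 42)) + 1593*(42*(-13 + 42))) = 1840 + ((42*29)**2 + 571887 + 359*(42*29) + 1593*(42*29)) = 1840 + (1218**2 + 571887 + 359*1218 + 1593*1218) = 1840 + (1483524 + 571887 + 437262 + 1940274) = 1840 + 4432947 = 4434787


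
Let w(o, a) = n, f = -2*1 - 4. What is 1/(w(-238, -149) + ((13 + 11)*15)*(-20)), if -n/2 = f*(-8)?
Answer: -1/7296 ≈ -0.00013706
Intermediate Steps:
f = -6 (f = -2 - 4 = -6)
n = -96 (n = -(-12)*(-8) = -2*48 = -96)
w(o, a) = -96
1/(w(-238, -149) + ((13 + 11)*15)*(-20)) = 1/(-96 + ((13 + 11)*15)*(-20)) = 1/(-96 + (24*15)*(-20)) = 1/(-96 + 360*(-20)) = 1/(-96 - 7200) = 1/(-7296) = -1/7296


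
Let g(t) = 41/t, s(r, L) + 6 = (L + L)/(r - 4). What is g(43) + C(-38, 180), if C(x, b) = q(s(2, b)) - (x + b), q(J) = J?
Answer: -14063/43 ≈ -327.05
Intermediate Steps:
s(r, L) = -6 + 2*L/(-4 + r) (s(r, L) = -6 + (L + L)/(r - 4) = -6 + (2*L)/(-4 + r) = -6 + 2*L/(-4 + r))
C(x, b) = -6 - x - 2*b (C(x, b) = 2*(12 + b - 3*2)/(-4 + 2) - (x + b) = 2*(12 + b - 6)/(-2) - (b + x) = 2*(-1/2)*(6 + b) + (-b - x) = (-6 - b) + (-b - x) = -6 - x - 2*b)
g(43) + C(-38, 180) = 41/43 + (-6 - 1*(-38) - 2*180) = 41*(1/43) + (-6 + 38 - 360) = 41/43 - 328 = -14063/43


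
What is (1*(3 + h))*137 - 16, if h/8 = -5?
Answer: -5085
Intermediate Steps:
h = -40 (h = 8*(-5) = -40)
(1*(3 + h))*137 - 16 = (1*(3 - 40))*137 - 16 = (1*(-37))*137 - 16 = -37*137 - 16 = -5069 - 16 = -5085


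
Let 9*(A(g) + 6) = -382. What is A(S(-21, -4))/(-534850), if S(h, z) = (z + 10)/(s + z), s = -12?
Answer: 218/2406825 ≈ 9.0576e-5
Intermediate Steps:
S(h, z) = (10 + z)/(-12 + z) (S(h, z) = (z + 10)/(-12 + z) = (10 + z)/(-12 + z))
A(g) = -436/9 (A(g) = -6 + (⅑)*(-382) = -6 - 382/9 = -436/9)
A(S(-21, -4))/(-534850) = -436/9/(-534850) = -436/9*(-1/534850) = 218/2406825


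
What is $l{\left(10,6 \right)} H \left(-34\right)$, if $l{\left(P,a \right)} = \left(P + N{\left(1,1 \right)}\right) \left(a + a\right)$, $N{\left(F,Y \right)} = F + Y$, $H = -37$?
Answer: $181152$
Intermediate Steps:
$l{\left(P,a \right)} = 2 a \left(2 + P\right)$ ($l{\left(P,a \right)} = \left(P + \left(1 + 1\right)\right) \left(a + a\right) = \left(P + 2\right) 2 a = \left(2 + P\right) 2 a = 2 a \left(2 + P\right)$)
$l{\left(10,6 \right)} H \left(-34\right) = 2 \cdot 6 \left(2 + 10\right) \left(-37\right) \left(-34\right) = 2 \cdot 6 \cdot 12 \left(-37\right) \left(-34\right) = 144 \left(-37\right) \left(-34\right) = \left(-5328\right) \left(-34\right) = 181152$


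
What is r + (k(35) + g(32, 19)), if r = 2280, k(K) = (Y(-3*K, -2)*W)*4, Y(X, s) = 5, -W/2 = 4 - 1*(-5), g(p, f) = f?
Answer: 1939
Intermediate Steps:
W = -18 (W = -2*(4 - 1*(-5)) = -2*(4 + 5) = -2*9 = -18)
k(K) = -360 (k(K) = (5*(-18))*4 = -90*4 = -360)
r + (k(35) + g(32, 19)) = 2280 + (-360 + 19) = 2280 - 341 = 1939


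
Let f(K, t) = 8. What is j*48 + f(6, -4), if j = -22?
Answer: -1048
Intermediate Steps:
j*48 + f(6, -4) = -22*48 + 8 = -1056 + 8 = -1048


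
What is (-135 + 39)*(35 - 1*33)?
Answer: -192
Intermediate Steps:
(-135 + 39)*(35 - 1*33) = -96*(35 - 33) = -96*2 = -192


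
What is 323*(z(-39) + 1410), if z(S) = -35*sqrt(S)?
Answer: 455430 - 11305*I*sqrt(39) ≈ 4.5543e+5 - 70600.0*I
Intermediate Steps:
323*(z(-39) + 1410) = 323*(-35*I*sqrt(39) + 1410) = 323*(1410 - 35*I*sqrt(39)) = 455430 - 11305*I*sqrt(39)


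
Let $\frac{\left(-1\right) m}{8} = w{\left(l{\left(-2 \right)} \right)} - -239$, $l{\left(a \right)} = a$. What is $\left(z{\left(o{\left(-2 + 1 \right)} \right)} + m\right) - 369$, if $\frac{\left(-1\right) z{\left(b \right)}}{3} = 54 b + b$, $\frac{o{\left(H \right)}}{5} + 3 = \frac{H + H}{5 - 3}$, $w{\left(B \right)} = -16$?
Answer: $1147$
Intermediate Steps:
$o{\left(H \right)} = -15 + 5 H$ ($o{\left(H \right)} = -15 + 5 \frac{H + H}{5 - 3} = -15 + 5 \frac{2 H}{2} = -15 + 5 \cdot 2 H \frac{1}{2} = -15 + 5 H$)
$m = -1784$ ($m = - 8 \left(-16 - -239\right) = - 8 \left(-16 + 239\right) = \left(-8\right) 223 = -1784$)
$z{\left(b \right)} = - 165 b$ ($z{\left(b \right)} = - 3 \left(54 b + b\right) = - 3 \cdot 55 b = - 165 b$)
$\left(z{\left(o{\left(-2 + 1 \right)} \right)} + m\right) - 369 = \left(- 165 \left(-15 + 5 \left(-2 + 1\right)\right) - 1784\right) - 369 = \left(- 165 \left(-15 + 5 \left(-1\right)\right) - 1784\right) - 369 = \left(- 165 \left(-15 - 5\right) - 1784\right) - 369 = \left(\left(-165\right) \left(-20\right) - 1784\right) - 369 = \left(3300 - 1784\right) - 369 = 1516 - 369 = 1147$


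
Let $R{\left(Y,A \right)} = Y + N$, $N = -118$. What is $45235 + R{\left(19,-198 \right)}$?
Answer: $45136$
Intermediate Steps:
$R{\left(Y,A \right)} = -118 + Y$ ($R{\left(Y,A \right)} = Y - 118 = -118 + Y$)
$45235 + R{\left(19,-198 \right)} = 45235 + \left(-118 + 19\right) = 45235 - 99 = 45136$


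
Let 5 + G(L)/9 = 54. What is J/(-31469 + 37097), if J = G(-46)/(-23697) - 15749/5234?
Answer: -13907861/25853384872 ≈ -0.00053795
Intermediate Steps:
G(L) = 441 (G(L) = -45 + 9*54 = -45 + 486 = 441)
J = -41723583/13781122 (J = 441/(-23697) - 15749/5234 = 441*(-1/23697) - 15749*1/5234 = -49/2633 - 15749/5234 = -41723583/13781122 ≈ -3.0276)
J/(-31469 + 37097) = -41723583/(13781122*(-31469 + 37097)) = -41723583/13781122/5628 = -41723583/13781122*1/5628 = -13907861/25853384872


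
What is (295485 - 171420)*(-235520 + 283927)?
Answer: 6005614455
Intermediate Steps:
(295485 - 171420)*(-235520 + 283927) = 124065*48407 = 6005614455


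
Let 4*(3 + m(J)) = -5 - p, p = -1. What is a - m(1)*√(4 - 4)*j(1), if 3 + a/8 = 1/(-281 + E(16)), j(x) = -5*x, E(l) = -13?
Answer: -3532/147 ≈ -24.027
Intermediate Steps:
m(J) = -4 (m(J) = -3 + (-5 - 1*(-1))/4 = -3 + (-5 + 1)/4 = -3 + (¼)*(-4) = -3 - 1 = -4)
a = -3532/147 (a = -24 + 8/(-281 - 13) = -24 + 8/(-294) = -24 + 8*(-1/294) = -24 - 4/147 = -3532/147 ≈ -24.027)
a - m(1)*√(4 - 4)*j(1) = -3532/147 - (-4*√(4 - 4))*(-5*1) = -3532/147 - (-4*√0)*(-5) = -3532/147 - (-4*0)*(-5) = -3532/147 - 0*(-5) = -3532/147 - 1*0 = -3532/147 + 0 = -3532/147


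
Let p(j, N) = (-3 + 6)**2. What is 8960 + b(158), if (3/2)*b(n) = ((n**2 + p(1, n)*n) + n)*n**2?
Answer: 441771904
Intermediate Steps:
p(j, N) = 9 (p(j, N) = 3**2 = 9)
b(n) = 2*n**2*(n**2 + 10*n)/3 (b(n) = 2*(((n**2 + 9*n) + n)*n**2)/3 = 2*((n**2 + 10*n)*n**2)/3 = 2*(n**2*(n**2 + 10*n))/3 = 2*n**2*(n**2 + 10*n)/3)
8960 + b(158) = 8960 + (2/3)*158**3*(10 + 158) = 8960 + (2/3)*3944312*168 = 8960 + 441762944 = 441771904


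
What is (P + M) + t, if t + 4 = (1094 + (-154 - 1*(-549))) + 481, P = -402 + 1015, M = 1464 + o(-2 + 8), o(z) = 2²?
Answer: 4047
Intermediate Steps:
o(z) = 4
M = 1468 (M = 1464 + 4 = 1468)
P = 613
t = 1966 (t = -4 + ((1094 + (-154 - 1*(-549))) + 481) = -4 + ((1094 + (-154 + 549)) + 481) = -4 + ((1094 + 395) + 481) = -4 + (1489 + 481) = -4 + 1970 = 1966)
(P + M) + t = (613 + 1468) + 1966 = 2081 + 1966 = 4047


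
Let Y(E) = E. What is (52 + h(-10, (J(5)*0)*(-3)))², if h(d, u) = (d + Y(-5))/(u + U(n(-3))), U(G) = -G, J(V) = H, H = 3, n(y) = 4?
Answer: 49729/16 ≈ 3108.1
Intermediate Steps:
J(V) = 3
h(d, u) = (-5 + d)/(-4 + u) (h(d, u) = (d - 5)/(u - 1*4) = (-5 + d)/(u - 4) = (-5 + d)/(-4 + u))
(52 + h(-10, (J(5)*0)*(-3)))² = (52 + (-5 - 10)/(-4 + (3*0)*(-3)))² = (52 - 15/(-4 + 0*(-3)))² = (52 - 15/(-4 + 0))² = (52 - 15/(-4))² = (52 - ¼*(-15))² = (52 + 15/4)² = (223/4)² = 49729/16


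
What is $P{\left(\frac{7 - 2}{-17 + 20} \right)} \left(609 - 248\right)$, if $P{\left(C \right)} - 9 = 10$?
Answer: $6859$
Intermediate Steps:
$P{\left(C \right)} = 19$ ($P{\left(C \right)} = 9 + 10 = 19$)
$P{\left(\frac{7 - 2}{-17 + 20} \right)} \left(609 - 248\right) = 19 \left(609 - 248\right) = 19 \cdot 361 = 6859$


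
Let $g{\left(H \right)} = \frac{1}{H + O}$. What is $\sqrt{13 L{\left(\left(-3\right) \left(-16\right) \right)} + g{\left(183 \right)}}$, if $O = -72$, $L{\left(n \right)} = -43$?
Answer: $\frac{4 i \sqrt{430458}}{111} \approx 23.643 i$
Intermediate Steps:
$g{\left(H \right)} = \frac{1}{-72 + H}$ ($g{\left(H \right)} = \frac{1}{H - 72} = \frac{1}{-72 + H}$)
$\sqrt{13 L{\left(\left(-3\right) \left(-16\right) \right)} + g{\left(183 \right)}} = \sqrt{13 \left(-43\right) + \frac{1}{-72 + 183}} = \sqrt{-559 + \frac{1}{111}} = \sqrt{- \frac{62048}{111}} = \frac{4 i \sqrt{430458}}{111}$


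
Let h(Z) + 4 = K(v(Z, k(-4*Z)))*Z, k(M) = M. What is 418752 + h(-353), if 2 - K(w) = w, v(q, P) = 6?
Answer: 420160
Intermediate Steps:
K(w) = 2 - w
h(Z) = -4 - 4*Z (h(Z) = -4 + (2 - 1*6)*Z = -4 + (2 - 6)*Z = -4 - 4*Z)
418752 + h(-353) = 418752 + (-4 - 4*(-353)) = 418752 + (-4 + 1412) = 418752 + 1408 = 420160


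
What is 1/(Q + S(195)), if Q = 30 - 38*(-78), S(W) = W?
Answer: 1/3189 ≈ 0.00031358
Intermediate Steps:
Q = 2994 (Q = 30 + 2964 = 2994)
1/(Q + S(195)) = 1/(2994 + 195) = 1/3189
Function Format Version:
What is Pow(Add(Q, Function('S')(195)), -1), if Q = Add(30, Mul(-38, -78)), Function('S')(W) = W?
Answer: Rational(1, 3189) ≈ 0.00031358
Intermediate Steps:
Q = 2994 (Q = Add(30, 2964) = 2994)
Pow(Add(Q, Function('S')(195)), -1) = Pow(Add(2994, 195), -1) = Pow(3189, -1) = Rational(1, 3189)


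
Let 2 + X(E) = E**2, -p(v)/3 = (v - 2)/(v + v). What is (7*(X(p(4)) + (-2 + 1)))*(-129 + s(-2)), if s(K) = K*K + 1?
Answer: 8463/4 ≈ 2115.8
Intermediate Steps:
s(K) = 1 + K**2 (s(K) = K**2 + 1 = 1 + K**2)
p(v) = -3*(-2 + v)/(2*v) (p(v) = -3*(v - 2)/(v + v) = -3*(-2 + v)/(2*v))
X(E) = -2 + E**2
(7*(X(p(4)) + (-2 + 1)))*(-129 + s(-2)) = (7*((-2 + (-3/2 + 3/4)**2) + (-2 + 1)))*(-129 + (1 + (-2)**2)) = (7*((-2 + (-3/2 + 3*(1/4))**2) - 1))*(-129 + (1 + 4)) = (7*((-2 + (-3/2 + 3/4)**2) - 1))*(-129 + 5) = (7*((-2 + (-3/4)**2) - 1))*(-124) = (7*((-2 + 9/16) - 1))*(-124) = (7*(-23/16 - 1))*(-124) = (7*(-39/16))*(-124) = -273/16*(-124) = 8463/4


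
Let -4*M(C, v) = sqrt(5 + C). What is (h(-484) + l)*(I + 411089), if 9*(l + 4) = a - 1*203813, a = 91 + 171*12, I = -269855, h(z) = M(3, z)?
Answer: -9495915068/3 - 70617*sqrt(2) ≈ -3.1654e+9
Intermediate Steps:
M(C, v) = -sqrt(5 + C)/4
h(z) = -sqrt(2)/2 (h(z) = -sqrt(5 + 3)/4 = -sqrt(2)/2)
a = 2143 (a = 91 + 2052 = 2143)
l = -201706/9 (l = -4 + (2143 - 1*203813)/9 = -4 + (2143 - 203813)/9 = -4 + (1/9)*(-201670) = -4 - 201670/9 = -201706/9 ≈ -22412.)
(h(-484) + l)*(I + 411089) = (-sqrt(2)/2 - 201706/9)*(-269855 + 411089) = (-201706/9 - sqrt(2)/2)*141234 = -9495915068/3 - 70617*sqrt(2)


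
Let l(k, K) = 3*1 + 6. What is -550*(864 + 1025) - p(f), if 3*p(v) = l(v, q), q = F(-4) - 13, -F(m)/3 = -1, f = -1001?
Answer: -1038953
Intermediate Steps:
F(m) = 3 (F(m) = -3*(-1) = 3)
q = -10 (q = 3 - 13 = -10)
l(k, K) = 9 (l(k, K) = 3 + 6 = 9)
p(v) = 3 (p(v) = (1/3)*9 = 3)
-550*(864 + 1025) - p(f) = -550*(864 + 1025) - 1*3 = -550*1889 - 3 = -1038950 - 3 = -1038953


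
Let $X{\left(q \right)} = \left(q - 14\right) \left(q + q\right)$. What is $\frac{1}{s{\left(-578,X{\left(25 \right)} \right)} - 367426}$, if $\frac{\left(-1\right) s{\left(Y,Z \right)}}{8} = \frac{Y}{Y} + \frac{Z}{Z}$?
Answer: $- \frac{1}{367442} \approx -2.7215 \cdot 10^{-6}$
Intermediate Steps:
$X{\left(q \right)} = 2 q \left(-14 + q\right)$ ($X{\left(q \right)} = \left(-14 + q\right) 2 q = 2 q \left(-14 + q\right)$)
$s{\left(Y,Z \right)} = -16$ ($s{\left(Y,Z \right)} = - 8 \left(\frac{Y}{Y} + \frac{Z}{Z}\right) = - 8 \left(1 + 1\right) = \left(-8\right) 2 = -16$)
$\frac{1}{s{\left(-578,X{\left(25 \right)} \right)} - 367426} = \frac{1}{-16 - 367426} = \frac{1}{-367442} = - \frac{1}{367442}$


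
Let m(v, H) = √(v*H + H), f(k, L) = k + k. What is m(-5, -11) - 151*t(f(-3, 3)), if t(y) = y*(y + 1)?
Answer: -4530 + 2*√11 ≈ -4523.4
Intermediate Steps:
f(k, L) = 2*k
m(v, H) = √(H + H*v) (m(v, H) = √(H*v + H) = √(H + H*v))
t(y) = y*(1 + y)
m(-5, -11) - 151*t(f(-3, 3)) = √(-11*(1 - 5)) - 151*2*(-3)*(1 + 2*(-3)) = √(-11*(-4)) - (-906)*(1 - 6) = √44 - (-906)*(-5) = 2*√11 - 151*30 = 2*√11 - 4530 = -4530 + 2*√11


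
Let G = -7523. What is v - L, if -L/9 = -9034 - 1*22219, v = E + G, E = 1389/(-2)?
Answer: -578989/2 ≈ -2.8949e+5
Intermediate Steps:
E = -1389/2 (E = -½*1389 = -1389/2 ≈ -694.50)
v = -16435/2 (v = -1389/2 - 7523 = -16435/2 ≈ -8217.5)
L = 281277 (L = -9*(-9034 - 1*22219) = -9*(-9034 - 22219) = -9*(-31253) = 281277)
v - L = -16435/2 - 1*281277 = -16435/2 - 281277 = -578989/2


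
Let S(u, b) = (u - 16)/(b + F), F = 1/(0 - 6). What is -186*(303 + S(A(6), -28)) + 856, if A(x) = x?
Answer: -9390998/169 ≈ -55568.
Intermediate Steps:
F = -⅙ (F = 1/(-6) = -⅙ ≈ -0.16667)
S(u, b) = (-16 + u)/(-⅙ + b) (S(u, b) = (u - 16)/(b - ⅙) = (-16 + u)/(-⅙ + b))
-186*(303 + S(A(6), -28)) + 856 = -186*(303 + 6*(-16 + 6)/(-1 + 6*(-28))) + 856 = -186*(303 + 6*(-10)/(-1 - 168)) + 856 = -186*(303 + 6*(-10)/(-169)) + 856 = -186*(303 + 6*(-1/169)*(-10)) + 856 = -186*(303 + 60/169) + 856 = -186*51267/169 + 856 = -9535662/169 + 856 = -9390998/169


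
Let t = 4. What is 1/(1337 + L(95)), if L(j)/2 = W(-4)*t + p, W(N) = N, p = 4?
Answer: 1/1313 ≈ 0.00076161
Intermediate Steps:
L(j) = -24 (L(j) = 2*(-4*4 + 4) = 2*(-16 + 4) = 2*(-12) = -24)
1/(1337 + L(95)) = 1/(1337 - 24) = 1/1313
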